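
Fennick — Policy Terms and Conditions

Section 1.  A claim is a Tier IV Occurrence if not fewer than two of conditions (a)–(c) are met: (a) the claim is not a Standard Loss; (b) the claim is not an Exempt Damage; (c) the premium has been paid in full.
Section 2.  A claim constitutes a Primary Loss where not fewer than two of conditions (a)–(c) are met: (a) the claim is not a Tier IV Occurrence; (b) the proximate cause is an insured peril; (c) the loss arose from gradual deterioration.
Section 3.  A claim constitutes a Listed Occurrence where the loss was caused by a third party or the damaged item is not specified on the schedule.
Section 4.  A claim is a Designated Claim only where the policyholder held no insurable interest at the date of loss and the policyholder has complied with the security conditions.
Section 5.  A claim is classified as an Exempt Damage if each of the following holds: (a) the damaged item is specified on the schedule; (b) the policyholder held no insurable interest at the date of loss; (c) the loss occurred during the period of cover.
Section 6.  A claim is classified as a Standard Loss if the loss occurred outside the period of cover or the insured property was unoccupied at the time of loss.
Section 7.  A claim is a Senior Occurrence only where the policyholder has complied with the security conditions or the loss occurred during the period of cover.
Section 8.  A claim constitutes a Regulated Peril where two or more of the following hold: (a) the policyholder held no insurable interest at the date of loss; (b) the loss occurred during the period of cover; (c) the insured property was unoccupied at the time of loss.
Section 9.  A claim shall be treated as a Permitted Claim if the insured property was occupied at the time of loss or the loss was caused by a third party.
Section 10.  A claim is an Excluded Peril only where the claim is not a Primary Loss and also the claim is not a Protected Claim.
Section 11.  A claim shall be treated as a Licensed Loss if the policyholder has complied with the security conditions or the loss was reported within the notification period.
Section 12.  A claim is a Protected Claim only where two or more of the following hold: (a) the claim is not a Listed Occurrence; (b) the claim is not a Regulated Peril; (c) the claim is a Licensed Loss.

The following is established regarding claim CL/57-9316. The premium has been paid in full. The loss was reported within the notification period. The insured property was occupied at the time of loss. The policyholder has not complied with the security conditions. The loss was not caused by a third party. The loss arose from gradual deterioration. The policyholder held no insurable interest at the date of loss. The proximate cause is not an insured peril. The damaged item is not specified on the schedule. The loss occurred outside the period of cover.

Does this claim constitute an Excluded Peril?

No

Under section 6: the loss occurred outside the period of cover? yes; or the insured property was unoccupied at the time of loss? no. So the claim is a Standard Loss.
Under section 5: the damaged item is specified on the schedule? no; and the policyholder held no insurable interest at the date of loss? yes; and the loss occurred during the period of cover? no. So the claim is not an Exempt Damage.
Under section 1: not a Standard Loss (section 6)? no; not an Exempt Damage (section 5)? yes; the premium has been paid in full? yes — 2 of 3 hold (need ≥2) → satisfied.
Under section 2: not a Tier IV Occurrence (section 1)? no; the proximate cause is an insured peril? no; the loss arose from gradual deterioration? yes — 1 of 3 hold (need ≥2) → not satisfied.
Under section 3: the loss was caused by a third party? no; or the damaged item is not specified on the schedule? yes. So the claim is a Listed Occurrence.
Under section 8: the policyholder held no insurable interest at the date of loss? yes; the loss occurred during the period of cover? no; the insured property was unoccupied at the time of loss? no — 1 of 3 hold (need ≥2) → not satisfied.
Under section 11: the policyholder has complied with the security conditions? no; or the loss was reported within the notification period? yes. So the claim is a Licensed Loss.
Under section 12: not a Listed Occurrence (section 3)? no; not a Regulated Peril (section 8)? yes; Licensed Loss (section 11)? yes — 2 of 3 hold (need ≥2) → satisfied.
Under section 10: not a Primary Loss (section 2)? yes; and not a Protected Claim (section 12)? no. So the claim is not an Excluded Peril.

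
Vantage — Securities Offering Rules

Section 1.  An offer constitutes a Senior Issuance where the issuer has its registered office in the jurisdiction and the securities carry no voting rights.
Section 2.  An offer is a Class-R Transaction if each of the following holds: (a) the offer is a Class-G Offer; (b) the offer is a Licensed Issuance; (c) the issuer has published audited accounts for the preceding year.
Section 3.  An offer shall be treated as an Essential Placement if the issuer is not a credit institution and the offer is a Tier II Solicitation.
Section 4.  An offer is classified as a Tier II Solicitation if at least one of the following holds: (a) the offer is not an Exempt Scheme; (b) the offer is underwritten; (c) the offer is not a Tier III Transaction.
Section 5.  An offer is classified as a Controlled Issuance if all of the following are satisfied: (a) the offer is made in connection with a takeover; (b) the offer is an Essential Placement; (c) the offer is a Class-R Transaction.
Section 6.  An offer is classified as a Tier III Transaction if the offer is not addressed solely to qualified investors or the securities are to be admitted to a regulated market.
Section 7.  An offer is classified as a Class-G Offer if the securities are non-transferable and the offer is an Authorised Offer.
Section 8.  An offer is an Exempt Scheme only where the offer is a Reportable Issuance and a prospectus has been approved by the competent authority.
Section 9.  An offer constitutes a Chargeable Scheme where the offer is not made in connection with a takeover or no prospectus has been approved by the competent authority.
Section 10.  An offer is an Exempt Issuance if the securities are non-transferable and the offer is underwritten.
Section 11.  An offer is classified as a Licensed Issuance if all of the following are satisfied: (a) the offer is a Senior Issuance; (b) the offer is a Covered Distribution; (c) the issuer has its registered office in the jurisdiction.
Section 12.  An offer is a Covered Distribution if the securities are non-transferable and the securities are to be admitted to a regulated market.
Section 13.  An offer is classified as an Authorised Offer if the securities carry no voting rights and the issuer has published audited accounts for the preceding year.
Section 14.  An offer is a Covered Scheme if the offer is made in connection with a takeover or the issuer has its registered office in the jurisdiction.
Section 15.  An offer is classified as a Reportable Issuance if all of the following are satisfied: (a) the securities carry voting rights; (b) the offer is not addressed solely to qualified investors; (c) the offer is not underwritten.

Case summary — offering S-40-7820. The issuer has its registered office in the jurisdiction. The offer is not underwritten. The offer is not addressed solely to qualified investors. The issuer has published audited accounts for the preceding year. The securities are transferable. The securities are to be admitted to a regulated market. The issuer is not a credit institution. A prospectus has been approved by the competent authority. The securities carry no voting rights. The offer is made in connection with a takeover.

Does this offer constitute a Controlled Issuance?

No

section 15 — Reportable Issuance: [the securities carry voting rights? no] AND [the offer is not addressed solely to qualified investors? yes] AND [the offer is not underwritten? yes] → not satisfied.
section 8 — Exempt Scheme: [Reportable Issuance (section 15)? no] AND [a prospectus has been approved by the competent authority? yes] → not satisfied.
section 6 — Tier III Transaction: [the offer is not addressed solely to qualified investors? yes] OR [the securities are to be admitted to a regulated market? yes] → satisfied.
section 4 — Tier II Solicitation: [not an Exempt Scheme (section 8)? yes] OR [the offer is underwritten? no] OR [not a Tier III Transaction (section 6)? no] → satisfied.
section 3 — Essential Placement: [the issuer is not a credit institution? yes] AND [Tier II Solicitation (section 4)? yes] → satisfied.
section 13 — Authorised Offer: [the securities carry no voting rights? yes] AND [the issuer has published audited accounts for the preceding year? yes] → satisfied.
section 7 — Class-G Offer: [the securities are non-transferable? no] AND [Authorised Offer (section 13)? yes] → not satisfied.
section 1 — Senior Issuance: [the issuer has its registered office in the jurisdiction? yes] AND [the securities carry no voting rights? yes] → satisfied.
section 12 — Covered Distribution: [the securities are non-transferable? no] AND [the securities are to be admitted to a regulated market? yes] → not satisfied.
section 11 — Licensed Issuance: [Senior Issuance (section 1)? yes] AND [Covered Distribution (section 12)? no] AND [the issuer has its registered office in the jurisdiction? yes] → not satisfied.
section 2 — Class-R Transaction: [Class-G Offer (section 7)? no] AND [Licensed Issuance (section 11)? no] AND [the issuer has published audited accounts for the preceding year? yes] → not satisfied.
section 5 — Controlled Issuance: [the offer is made in connection with a takeover? yes] AND [Essential Placement (section 3)? yes] AND [Class-R Transaction (section 2)? no] → not satisfied.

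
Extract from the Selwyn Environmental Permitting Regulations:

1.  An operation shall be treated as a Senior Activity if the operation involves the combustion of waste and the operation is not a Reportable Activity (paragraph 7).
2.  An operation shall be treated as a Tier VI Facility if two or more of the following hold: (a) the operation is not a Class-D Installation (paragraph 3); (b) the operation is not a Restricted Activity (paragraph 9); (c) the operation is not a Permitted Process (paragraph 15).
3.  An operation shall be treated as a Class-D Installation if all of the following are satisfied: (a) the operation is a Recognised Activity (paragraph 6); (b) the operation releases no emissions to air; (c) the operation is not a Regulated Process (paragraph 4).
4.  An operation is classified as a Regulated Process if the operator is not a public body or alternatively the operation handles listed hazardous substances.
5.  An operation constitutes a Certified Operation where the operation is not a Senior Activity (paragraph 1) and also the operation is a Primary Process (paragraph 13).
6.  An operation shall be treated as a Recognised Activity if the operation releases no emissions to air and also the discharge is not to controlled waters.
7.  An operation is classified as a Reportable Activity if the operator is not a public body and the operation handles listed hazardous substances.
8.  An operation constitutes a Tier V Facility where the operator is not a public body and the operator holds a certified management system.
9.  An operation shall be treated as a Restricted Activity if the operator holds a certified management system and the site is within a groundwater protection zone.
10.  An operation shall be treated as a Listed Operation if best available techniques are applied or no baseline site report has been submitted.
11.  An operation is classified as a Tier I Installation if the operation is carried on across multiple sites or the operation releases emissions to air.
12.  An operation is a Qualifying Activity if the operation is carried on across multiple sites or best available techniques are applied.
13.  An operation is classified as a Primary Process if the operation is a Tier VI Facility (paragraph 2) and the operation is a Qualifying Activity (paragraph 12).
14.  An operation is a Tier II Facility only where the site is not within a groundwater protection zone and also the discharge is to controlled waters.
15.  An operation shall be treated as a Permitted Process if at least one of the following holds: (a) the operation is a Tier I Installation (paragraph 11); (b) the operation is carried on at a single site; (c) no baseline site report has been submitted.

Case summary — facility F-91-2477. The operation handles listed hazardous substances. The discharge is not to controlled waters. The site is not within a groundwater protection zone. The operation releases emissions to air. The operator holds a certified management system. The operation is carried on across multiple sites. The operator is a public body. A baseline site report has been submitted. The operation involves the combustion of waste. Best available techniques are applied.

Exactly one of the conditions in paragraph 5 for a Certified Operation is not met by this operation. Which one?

Senior Activity

Under paragraph 7: the operator is not a public body? no; and the operation handles listed hazardous substances? yes. So the operation is not a Reportable Activity.
Under paragraph 1: the operation involves the combustion of waste? yes; and not a Reportable Activity (paragraph 7)? yes. So the operation is a Senior Activity.
Under paragraph 6: the operation releases no emissions to air? no; and the discharge is not to controlled waters? yes. So the operation is not a Recognised Activity.
Under paragraph 4: the operator is not a public body? no; or the operation handles listed hazardous substances? yes. So the operation is a Regulated Process.
Under paragraph 3: Recognised Activity (paragraph 6)? no; and the operation releases no emissions to air? no; and not a Regulated Process (paragraph 4)? no. So the operation is not a Class-D Installation.
Under paragraph 9: the operator holds a certified management system? yes; and the site is within a groundwater protection zone? no. So the operation is not a Restricted Activity.
Under paragraph 11: the operation is carried on across multiple sites? yes; or the operation releases emissions to air? yes. So the operation is a Tier I Installation.
Under paragraph 15: Tier I Installation (paragraph 11)? yes; or the operation is carried on at a single site? no; or no baseline site report has been submitted? no. So the operation is a Permitted Process.
Under paragraph 2: not a Class-D Installation (paragraph 3)? yes; not a Restricted Activity (paragraph 9)? yes; not a Permitted Process (paragraph 15)? no — 2 of 3 hold (need ≥2) → satisfied.
Under paragraph 12: the operation is carried on across multiple sites? yes; or best available techniques are applied? yes. So the operation is a Qualifying Activity.
Under paragraph 13: Tier VI Facility (paragraph 2)? yes; and Qualifying Activity (paragraph 12)? yes. So the operation is a Primary Process.
Under paragraph 5: not a Senior Activity (paragraph 1)? no; and Primary Process (paragraph 13)? yes. So the operation is not a Certified Operation.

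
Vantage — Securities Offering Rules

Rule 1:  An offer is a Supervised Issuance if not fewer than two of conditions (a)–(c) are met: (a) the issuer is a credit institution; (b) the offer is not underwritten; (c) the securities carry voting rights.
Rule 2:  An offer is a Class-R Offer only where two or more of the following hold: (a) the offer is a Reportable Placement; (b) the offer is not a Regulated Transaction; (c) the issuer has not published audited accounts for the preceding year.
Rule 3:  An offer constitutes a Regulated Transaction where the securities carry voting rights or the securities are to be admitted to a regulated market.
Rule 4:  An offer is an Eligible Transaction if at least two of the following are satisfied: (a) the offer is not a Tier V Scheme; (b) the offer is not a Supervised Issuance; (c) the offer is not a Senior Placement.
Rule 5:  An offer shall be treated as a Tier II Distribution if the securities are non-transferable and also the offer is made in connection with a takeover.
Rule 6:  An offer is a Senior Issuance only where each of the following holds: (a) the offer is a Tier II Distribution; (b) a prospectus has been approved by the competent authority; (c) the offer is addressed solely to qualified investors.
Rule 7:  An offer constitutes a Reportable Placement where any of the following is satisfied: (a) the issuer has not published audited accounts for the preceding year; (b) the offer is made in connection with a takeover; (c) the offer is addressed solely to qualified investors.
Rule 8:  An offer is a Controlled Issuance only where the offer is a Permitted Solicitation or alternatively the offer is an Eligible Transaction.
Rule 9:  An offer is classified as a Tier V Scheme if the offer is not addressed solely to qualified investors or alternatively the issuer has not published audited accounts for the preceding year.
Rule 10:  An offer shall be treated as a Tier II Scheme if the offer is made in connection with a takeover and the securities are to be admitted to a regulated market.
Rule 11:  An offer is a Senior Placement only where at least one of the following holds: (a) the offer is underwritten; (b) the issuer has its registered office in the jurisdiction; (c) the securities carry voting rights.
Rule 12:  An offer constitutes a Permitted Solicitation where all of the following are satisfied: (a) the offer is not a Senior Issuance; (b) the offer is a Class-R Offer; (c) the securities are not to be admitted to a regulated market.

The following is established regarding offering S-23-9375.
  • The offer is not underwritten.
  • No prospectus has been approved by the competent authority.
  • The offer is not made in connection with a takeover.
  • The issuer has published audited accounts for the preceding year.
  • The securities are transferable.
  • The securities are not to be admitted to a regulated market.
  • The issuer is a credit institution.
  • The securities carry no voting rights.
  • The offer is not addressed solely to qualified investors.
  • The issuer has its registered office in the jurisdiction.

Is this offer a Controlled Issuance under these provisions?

rule 5 — Tier II Distribution: [the securities are non-transferable? no] AND [the offer is made in connection with a takeover? no] → not satisfied.
rule 6 — Senior Issuance: [Tier II Distribution (rule 5)? no] AND [a prospectus has been approved by the competent authority? no] AND [the offer is addressed solely to qualified investors? no] → not satisfied.
rule 7 — Reportable Placement: [the issuer has not published audited accounts for the preceding year? no] OR [the offer is made in connection with a takeover? no] OR [the offer is addressed solely to qualified investors? no] → not satisfied.
rule 3 — Regulated Transaction: [the securities carry voting rights? no] OR [the securities are to be admitted to a regulated market? no] → not satisfied.
rule 2 — Class-R Offer: Reportable Placement (rule 7)? no; not a Regulated Transaction (rule 3)? yes; the issuer has not published audited accounts for the preceding year? no — 1 of 3 hold (need ≥2) → not satisfied.
rule 12 — Permitted Solicitation: [not a Senior Issuance (rule 6)? yes] AND [Class-R Offer (rule 2)? no] AND [the securities are not to be admitted to a regulated market? yes] → not satisfied.
rule 9 — Tier V Scheme: [the offer is not addressed solely to qualified investors? yes] OR [the issuer has not published audited accounts for the preceding year? no] → satisfied.
rule 1 — Supervised Issuance: the issuer is a credit institution? yes; the offer is not underwritten? yes; the securities carry voting rights? no — 2 of 3 hold (need ≥2) → satisfied.
rule 11 — Senior Placement: [the offer is underwritten? no] OR [the issuer has its registered office in the jurisdiction? yes] OR [the securities carry voting rights? no] → satisfied.
rule 4 — Eligible Transaction: not a Tier V Scheme (rule 9)? no; not a Supervised Issuance (rule 1)? no; not a Senior Placement (rule 11)? no — 0 of 3 hold (need ≥2) → not satisfied.
rule 8 — Controlled Issuance: [Permitted Solicitation (rule 12)? no] OR [Eligible Transaction (rule 4)? no] → not satisfied.

No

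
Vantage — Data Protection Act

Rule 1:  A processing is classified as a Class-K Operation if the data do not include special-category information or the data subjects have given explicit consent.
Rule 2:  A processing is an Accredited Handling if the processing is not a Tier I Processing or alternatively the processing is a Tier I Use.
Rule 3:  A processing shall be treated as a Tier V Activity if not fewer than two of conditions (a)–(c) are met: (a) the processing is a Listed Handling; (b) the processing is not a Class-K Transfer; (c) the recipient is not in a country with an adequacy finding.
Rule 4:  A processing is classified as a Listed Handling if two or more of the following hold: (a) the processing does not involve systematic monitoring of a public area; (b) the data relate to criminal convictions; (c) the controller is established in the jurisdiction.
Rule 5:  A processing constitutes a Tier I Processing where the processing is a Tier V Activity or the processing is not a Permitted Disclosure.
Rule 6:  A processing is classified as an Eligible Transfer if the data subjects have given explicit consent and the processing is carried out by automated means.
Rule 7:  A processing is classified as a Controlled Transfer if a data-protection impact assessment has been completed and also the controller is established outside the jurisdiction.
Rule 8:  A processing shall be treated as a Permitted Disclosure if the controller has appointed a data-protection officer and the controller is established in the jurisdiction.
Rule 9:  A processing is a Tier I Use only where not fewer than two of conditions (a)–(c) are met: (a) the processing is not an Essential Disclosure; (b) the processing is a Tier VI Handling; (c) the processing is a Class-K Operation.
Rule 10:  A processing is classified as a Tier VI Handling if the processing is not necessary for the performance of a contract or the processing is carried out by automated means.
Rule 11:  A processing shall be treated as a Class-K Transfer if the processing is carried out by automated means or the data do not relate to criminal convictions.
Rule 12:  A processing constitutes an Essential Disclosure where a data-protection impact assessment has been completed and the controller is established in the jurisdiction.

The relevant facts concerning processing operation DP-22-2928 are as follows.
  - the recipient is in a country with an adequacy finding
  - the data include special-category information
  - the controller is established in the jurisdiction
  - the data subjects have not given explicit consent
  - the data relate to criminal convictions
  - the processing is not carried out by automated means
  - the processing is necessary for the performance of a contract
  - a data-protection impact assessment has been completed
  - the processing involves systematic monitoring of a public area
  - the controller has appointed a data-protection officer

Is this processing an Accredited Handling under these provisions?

rule 4 — Listed Handling: the processing does not involve systematic monitoring of a public area? no; the data relate to criminal convictions? yes; the controller is established in the jurisdiction? yes — 2 of 3 hold (need ≥2) → satisfied.
rule 11 — Class-K Transfer: [the processing is carried out by automated means? no] OR [the data do not relate to criminal convictions? no] → not satisfied.
rule 3 — Tier V Activity: Listed Handling (rule 4)? yes; not a Class-K Transfer (rule 11)? yes; the recipient is not in a country with an adequacy finding? no — 2 of 3 hold (need ≥2) → satisfied.
rule 8 — Permitted Disclosure: [the controller has appointed a data-protection officer? yes] AND [the controller is established in the jurisdiction? yes] → satisfied.
rule 5 — Tier I Processing: [Tier V Activity (rule 3)? yes] OR [not a Permitted Disclosure (rule 8)? no] → satisfied.
rule 12 — Essential Disclosure: [a data-protection impact assessment has been completed? yes] AND [the controller is established in the jurisdiction? yes] → satisfied.
rule 10 — Tier VI Handling: [the processing is not necessary for the performance of a contract? no] OR [the processing is carried out by automated means? no] → not satisfied.
rule 1 — Class-K Operation: [the data do not include special-category information? no] OR [the data subjects have given explicit consent? no] → not satisfied.
rule 9 — Tier I Use: not an Essential Disclosure (rule 12)? no; Tier VI Handling (rule 10)? no; Class-K Operation (rule 1)? no — 0 of 3 hold (need ≥2) → not satisfied.
rule 2 — Accredited Handling: [not a Tier I Processing (rule 5)? no] OR [Tier I Use (rule 9)? no] → not satisfied.

No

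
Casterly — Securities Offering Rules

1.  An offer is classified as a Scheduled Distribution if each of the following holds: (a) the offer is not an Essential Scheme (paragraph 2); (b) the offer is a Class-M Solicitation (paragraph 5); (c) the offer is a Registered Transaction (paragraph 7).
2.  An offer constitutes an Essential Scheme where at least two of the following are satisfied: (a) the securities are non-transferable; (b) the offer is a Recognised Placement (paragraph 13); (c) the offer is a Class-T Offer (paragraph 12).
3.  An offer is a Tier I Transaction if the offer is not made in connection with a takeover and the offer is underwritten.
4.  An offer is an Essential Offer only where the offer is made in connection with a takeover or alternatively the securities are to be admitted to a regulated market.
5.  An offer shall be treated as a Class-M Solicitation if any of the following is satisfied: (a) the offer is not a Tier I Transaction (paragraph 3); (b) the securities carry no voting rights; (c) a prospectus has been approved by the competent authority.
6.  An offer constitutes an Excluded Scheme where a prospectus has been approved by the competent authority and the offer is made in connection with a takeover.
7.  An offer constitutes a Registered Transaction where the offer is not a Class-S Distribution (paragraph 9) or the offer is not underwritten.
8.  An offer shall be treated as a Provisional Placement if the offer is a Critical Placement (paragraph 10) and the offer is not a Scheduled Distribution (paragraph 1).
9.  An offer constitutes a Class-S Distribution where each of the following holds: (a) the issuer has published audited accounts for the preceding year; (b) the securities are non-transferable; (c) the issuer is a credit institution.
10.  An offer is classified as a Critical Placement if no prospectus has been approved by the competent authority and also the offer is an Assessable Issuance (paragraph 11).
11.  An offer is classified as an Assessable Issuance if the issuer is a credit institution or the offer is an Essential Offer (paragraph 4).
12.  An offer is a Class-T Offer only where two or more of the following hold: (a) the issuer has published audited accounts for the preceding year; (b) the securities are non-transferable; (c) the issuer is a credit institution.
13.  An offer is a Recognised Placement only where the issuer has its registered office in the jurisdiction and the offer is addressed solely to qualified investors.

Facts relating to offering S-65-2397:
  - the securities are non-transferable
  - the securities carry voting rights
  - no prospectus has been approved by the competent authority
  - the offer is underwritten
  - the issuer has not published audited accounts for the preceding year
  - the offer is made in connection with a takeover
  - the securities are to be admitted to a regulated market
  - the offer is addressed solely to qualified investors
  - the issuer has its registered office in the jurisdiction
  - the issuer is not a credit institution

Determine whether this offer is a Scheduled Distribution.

No

Under paragraph 13: the issuer has its registered office in the jurisdiction? yes; and the offer is addressed solely to qualified investors? yes. So the offer is a Recognised Placement.
Under paragraph 12: the issuer has published audited accounts for the preceding year? no; the securities are non-transferable? yes; the issuer is a credit institution? no — 1 of 3 hold (need ≥2) → not satisfied.
Under paragraph 2: the securities are non-transferable? yes; Recognised Placement (paragraph 13)? yes; Class-T Offer (paragraph 12)? no — 2 of 3 hold (need ≥2) → satisfied.
Under paragraph 3: the offer is not made in connection with a takeover? no; and the offer is underwritten? yes. So the offer is not a Tier I Transaction.
Under paragraph 5: not a Tier I Transaction (paragraph 3)? yes; or the securities carry no voting rights? no; or a prospectus has been approved by the competent authority? no. So the offer is a Class-M Solicitation.
Under paragraph 9: the issuer has published audited accounts for the preceding year? no; and the securities are non-transferable? yes; and the issuer is a credit institution? no. So the offer is not a Class-S Distribution.
Under paragraph 7: not a Class-S Distribution (paragraph 9)? yes; or the offer is not underwritten? no. So the offer is a Registered Transaction.
Under paragraph 1: not an Essential Scheme (paragraph 2)? no; and Class-M Solicitation (paragraph 5)? yes; and Registered Transaction (paragraph 7)? yes. So the offer is not a Scheduled Distribution.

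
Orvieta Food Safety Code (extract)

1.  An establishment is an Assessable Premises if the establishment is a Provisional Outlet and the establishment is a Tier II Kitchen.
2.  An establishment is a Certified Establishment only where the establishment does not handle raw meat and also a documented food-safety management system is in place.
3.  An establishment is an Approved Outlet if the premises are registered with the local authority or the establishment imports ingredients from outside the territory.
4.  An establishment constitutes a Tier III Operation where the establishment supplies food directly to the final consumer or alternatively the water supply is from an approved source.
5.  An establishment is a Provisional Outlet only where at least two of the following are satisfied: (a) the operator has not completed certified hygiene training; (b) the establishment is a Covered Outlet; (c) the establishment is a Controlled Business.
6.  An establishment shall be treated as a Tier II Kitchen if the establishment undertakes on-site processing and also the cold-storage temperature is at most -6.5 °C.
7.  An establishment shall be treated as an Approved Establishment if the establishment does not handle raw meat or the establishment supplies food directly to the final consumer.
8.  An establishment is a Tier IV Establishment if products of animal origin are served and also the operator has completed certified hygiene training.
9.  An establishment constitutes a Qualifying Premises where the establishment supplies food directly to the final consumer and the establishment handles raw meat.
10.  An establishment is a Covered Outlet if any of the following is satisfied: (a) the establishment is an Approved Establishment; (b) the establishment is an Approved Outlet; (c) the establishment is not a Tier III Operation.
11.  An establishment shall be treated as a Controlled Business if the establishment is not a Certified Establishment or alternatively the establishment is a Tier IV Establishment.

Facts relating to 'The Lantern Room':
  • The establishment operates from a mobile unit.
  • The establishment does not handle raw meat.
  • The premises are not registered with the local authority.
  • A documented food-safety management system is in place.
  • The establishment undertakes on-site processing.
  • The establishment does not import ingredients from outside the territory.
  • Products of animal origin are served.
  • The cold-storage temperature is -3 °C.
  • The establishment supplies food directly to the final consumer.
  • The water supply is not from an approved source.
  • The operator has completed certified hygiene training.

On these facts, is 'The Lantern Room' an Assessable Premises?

paragraph 7 — Approved Establishment: [the establishment does not handle raw meat? yes] OR [the establishment supplies food directly to the final consumer? yes] → satisfied.
paragraph 3 — Approved Outlet: [the premises are registered with the local authority? no] OR [the establishment imports ingredients from outside the territory? no] → not satisfied.
paragraph 4 — Tier III Operation: [the establishment supplies food directly to the final consumer? yes] OR [the water supply is from an approved source? no] → satisfied.
paragraph 10 — Covered Outlet: [Approved Establishment (paragraph 7)? yes] OR [Approved Outlet (paragraph 3)? no] OR [not a Tier III Operation (paragraph 4)? no] → satisfied.
paragraph 2 — Certified Establishment: [the establishment does not handle raw meat? yes] AND [a documented food-safety management system is in place? yes] → satisfied.
paragraph 8 — Tier IV Establishment: [products of animal origin are served? yes] AND [the operator has completed certified hygiene training? yes] → satisfied.
paragraph 11 — Controlled Business: [not a Certified Establishment (paragraph 2)? no] OR [Tier IV Establishment (paragraph 8)? yes] → satisfied.
paragraph 5 — Provisional Outlet: the operator has not completed certified hygiene training? no; Covered Outlet (paragraph 10)? yes; Controlled Business (paragraph 11)? yes — 2 of 3 hold (need ≥2) → satisfied.
paragraph 6 — Tier II Kitchen: [the establishment undertakes on-site processing? yes] AND [cold-storage temperature: -3 °C ≤ -6.5 °C? no] → not satisfied.
paragraph 1 — Assessable Premises: [Provisional Outlet (paragraph 5)? yes] AND [Tier II Kitchen (paragraph 6)? no] → not satisfied.

No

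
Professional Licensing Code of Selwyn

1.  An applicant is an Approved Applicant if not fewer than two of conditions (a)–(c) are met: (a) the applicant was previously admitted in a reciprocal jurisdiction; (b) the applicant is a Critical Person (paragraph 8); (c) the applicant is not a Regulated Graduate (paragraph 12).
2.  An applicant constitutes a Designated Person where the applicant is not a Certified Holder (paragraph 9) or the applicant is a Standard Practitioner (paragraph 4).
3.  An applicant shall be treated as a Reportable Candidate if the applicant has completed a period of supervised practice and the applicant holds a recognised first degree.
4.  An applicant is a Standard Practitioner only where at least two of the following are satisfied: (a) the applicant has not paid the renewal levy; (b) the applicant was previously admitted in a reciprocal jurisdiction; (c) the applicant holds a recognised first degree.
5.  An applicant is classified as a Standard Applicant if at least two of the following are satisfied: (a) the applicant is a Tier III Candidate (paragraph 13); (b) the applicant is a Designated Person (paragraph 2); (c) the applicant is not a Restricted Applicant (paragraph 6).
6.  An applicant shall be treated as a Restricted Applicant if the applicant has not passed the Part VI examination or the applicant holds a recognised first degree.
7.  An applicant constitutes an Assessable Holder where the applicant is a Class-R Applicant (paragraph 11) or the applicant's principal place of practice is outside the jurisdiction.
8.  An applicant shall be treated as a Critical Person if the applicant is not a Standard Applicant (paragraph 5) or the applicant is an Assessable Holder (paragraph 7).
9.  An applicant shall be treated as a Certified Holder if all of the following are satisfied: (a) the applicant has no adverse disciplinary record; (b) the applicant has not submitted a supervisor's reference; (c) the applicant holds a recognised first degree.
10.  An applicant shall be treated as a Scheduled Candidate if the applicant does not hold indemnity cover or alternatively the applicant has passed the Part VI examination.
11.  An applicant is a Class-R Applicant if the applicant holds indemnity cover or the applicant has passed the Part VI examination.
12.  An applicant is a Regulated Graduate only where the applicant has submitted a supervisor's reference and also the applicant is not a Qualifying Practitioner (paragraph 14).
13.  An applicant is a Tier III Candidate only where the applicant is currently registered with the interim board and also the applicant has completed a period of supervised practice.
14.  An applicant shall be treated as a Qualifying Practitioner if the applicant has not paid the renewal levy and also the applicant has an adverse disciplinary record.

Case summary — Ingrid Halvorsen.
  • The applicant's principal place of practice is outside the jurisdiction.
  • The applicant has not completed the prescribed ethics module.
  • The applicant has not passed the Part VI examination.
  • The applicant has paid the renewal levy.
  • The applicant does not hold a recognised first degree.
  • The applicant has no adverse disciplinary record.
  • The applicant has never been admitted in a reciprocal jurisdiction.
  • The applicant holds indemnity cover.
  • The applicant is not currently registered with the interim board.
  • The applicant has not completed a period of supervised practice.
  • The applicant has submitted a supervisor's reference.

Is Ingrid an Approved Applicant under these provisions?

No

paragraph 13 — Tier III Candidate: [the applicant is currently registered with the interim board? no] AND [the applicant has completed a period of supervised practice? no] → not satisfied.
paragraph 9 — Certified Holder: [the applicant has no adverse disciplinary record? yes] AND [the applicant has not submitted a supervisor's reference? no] AND [the applicant holds a recognised first degree? no] → not satisfied.
paragraph 4 — Standard Practitioner: the applicant has not paid the renewal levy? no; the applicant was previously admitted in a reciprocal jurisdiction? no; the applicant holds a recognised first degree? no — 0 of 3 hold (need ≥2) → not satisfied.
paragraph 2 — Designated Person: [not a Certified Holder (paragraph 9)? yes] OR [Standard Practitioner (paragraph 4)? no] → satisfied.
paragraph 6 — Restricted Applicant: [the applicant has not passed the Part VI examination? yes] OR [the applicant holds a recognised first degree? no] → satisfied.
paragraph 5 — Standard Applicant: Tier III Candidate (paragraph 13)? no; Designated Person (paragraph 2)? yes; not a Restricted Applicant (paragraph 6)? no — 1 of 3 hold (need ≥2) → not satisfied.
paragraph 11 — Class-R Applicant: [the applicant holds indemnity cover? yes] OR [the applicant has passed the Part VI examination? no] → satisfied.
paragraph 7 — Assessable Holder: [Class-R Applicant (paragraph 11)? yes] OR [the applicant's principal place of practice is outside the jurisdiction? yes] → satisfied.
paragraph 8 — Critical Person: [not a Standard Applicant (paragraph 5)? yes] OR [Assessable Holder (paragraph 7)? yes] → satisfied.
paragraph 14 — Qualifying Practitioner: [the applicant has not paid the renewal levy? no] AND [the applicant has an adverse disciplinary record? no] → not satisfied.
paragraph 12 — Regulated Graduate: [the applicant has submitted a supervisor's reference? yes] AND [not a Qualifying Practitioner (paragraph 14)? yes] → satisfied.
paragraph 1 — Approved Applicant: the applicant was previously admitted in a reciprocal jurisdiction? no; Critical Person (paragraph 8)? yes; not a Regulated Graduate (paragraph 12)? no — 1 of 3 hold (need ≥2) → not satisfied.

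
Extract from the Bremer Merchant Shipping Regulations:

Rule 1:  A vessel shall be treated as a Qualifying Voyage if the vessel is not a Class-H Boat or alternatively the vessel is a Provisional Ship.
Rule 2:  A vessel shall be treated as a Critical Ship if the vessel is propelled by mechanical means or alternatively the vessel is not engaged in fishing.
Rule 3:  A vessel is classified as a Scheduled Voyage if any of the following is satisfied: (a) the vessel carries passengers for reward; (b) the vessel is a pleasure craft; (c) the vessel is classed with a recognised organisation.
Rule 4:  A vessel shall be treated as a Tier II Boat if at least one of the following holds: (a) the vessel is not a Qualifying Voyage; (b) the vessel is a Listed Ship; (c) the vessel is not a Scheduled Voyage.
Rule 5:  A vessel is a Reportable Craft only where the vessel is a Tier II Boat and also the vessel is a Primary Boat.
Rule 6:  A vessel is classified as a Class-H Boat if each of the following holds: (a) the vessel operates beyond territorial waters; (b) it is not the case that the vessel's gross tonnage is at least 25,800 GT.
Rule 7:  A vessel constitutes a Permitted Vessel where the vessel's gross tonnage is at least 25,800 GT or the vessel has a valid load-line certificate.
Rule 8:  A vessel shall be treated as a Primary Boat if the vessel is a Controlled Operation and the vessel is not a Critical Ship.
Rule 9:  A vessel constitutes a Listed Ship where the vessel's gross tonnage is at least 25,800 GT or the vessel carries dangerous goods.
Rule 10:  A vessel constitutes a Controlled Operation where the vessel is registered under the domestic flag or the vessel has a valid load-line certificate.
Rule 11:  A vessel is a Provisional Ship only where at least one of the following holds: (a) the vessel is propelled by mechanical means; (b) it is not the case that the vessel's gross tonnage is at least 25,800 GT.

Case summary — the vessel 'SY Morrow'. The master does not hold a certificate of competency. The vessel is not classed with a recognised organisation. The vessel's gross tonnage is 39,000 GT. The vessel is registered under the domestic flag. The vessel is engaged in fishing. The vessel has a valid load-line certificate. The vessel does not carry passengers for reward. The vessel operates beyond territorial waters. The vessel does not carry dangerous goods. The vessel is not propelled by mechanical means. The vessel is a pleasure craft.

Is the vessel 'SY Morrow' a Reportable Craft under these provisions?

Yes

Under rule 6: the vessel operates beyond territorial waters? yes; and vessel's gross tonnage: 39,000 GT ≥ 25,800 GT? yes, so negated condition no. So the vessel is not a Class-H Boat.
Under rule 11: the vessel is propelled by mechanical means? no; or vessel's gross tonnage: 39,000 GT ≥ 25,800 GT? yes, so negated condition no. So the vessel is not a Provisional Ship.
Under rule 1: not a Class-H Boat (rule 6)? yes; or Provisional Ship (rule 11)? no. So the vessel is a Qualifying Voyage.
Under rule 9: vessel's gross tonnage: 39,000 GT ≥ 25,800 GT? yes; or the vessel carries dangerous goods? no. So the vessel is a Listed Ship.
Under rule 3: the vessel carries passengers for reward? no; or the vessel is a pleasure craft? yes; or the vessel is classed with a recognised organisation? no. So the vessel is a Scheduled Voyage.
Under rule 4: not a Qualifying Voyage (rule 1)? no; or Listed Ship (rule 9)? yes; or not a Scheduled Voyage (rule 3)? no. So the vessel is a Tier II Boat.
Under rule 10: the vessel is registered under the domestic flag? yes; or the vessel has a valid load-line certificate? yes. So the vessel is a Controlled Operation.
Under rule 2: the vessel is propelled by mechanical means? no; or the vessel is not engaged in fishing? no. So the vessel is not a Critical Ship.
Under rule 8: Controlled Operation (rule 10)? yes; and not a Critical Ship (rule 2)? yes. So the vessel is a Primary Boat.
Under rule 5: Tier II Boat (rule 4)? yes; and Primary Boat (rule 8)? yes. So the vessel is a Reportable Craft.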